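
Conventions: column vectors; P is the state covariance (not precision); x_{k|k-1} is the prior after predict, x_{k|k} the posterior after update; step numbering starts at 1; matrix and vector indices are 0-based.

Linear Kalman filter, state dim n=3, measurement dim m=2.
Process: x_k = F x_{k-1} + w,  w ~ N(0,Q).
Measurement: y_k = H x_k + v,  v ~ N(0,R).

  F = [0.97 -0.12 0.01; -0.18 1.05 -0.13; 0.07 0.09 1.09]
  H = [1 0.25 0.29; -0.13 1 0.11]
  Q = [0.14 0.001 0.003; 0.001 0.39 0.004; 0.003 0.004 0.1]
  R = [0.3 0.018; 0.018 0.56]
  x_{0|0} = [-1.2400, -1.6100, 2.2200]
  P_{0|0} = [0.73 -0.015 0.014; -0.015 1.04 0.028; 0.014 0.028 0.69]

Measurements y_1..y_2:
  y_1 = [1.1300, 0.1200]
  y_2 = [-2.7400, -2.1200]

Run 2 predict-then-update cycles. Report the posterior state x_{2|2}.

x_post = [-1.3638, -1.9749, 2.2104]

step 1: x^-=[-0.9874, -1.7559, 2.1881]  P^-=[0.8456 -0.2751 0.0588; -0.2751 1.5706 0.0233; 0.0588 0.0233 0.9392]  S=[1.2227 0.0762; 0.0762 2.2312]  K=[0.6613 -0.1922; 0.0569 0.7192; 0.2729 0.0440]  nu=[1.9218, 1.5068]  x^+=[-0.0062, -0.5630, 2.7789]  P^+=[0.2479 -0.0480 -0.1412; -0.0480 0.4065 -0.0814; -0.1412 -0.0814 0.8420]
step 2: x^-=[0.0893, -0.9512, 2.9779]  P^-=[0.3878 -0.1286 -0.1179; -0.1286 0.8942 -0.1460; -0.1179 -0.1460 1.0668]  S=[0.6795 0.0459; 0.0459 1.4783]  K=[0.4828 -0.1448; 0.0366 0.6042; 0.2291 -0.0161]  nu=[-3.4551, -1.4847]  x^+=[-1.3638, -1.9749, 2.2104]  P^+=[0.2048 -0.0244 -0.1947; -0.0244 0.3516 -0.1436; -0.1947 -0.1436 1.0311]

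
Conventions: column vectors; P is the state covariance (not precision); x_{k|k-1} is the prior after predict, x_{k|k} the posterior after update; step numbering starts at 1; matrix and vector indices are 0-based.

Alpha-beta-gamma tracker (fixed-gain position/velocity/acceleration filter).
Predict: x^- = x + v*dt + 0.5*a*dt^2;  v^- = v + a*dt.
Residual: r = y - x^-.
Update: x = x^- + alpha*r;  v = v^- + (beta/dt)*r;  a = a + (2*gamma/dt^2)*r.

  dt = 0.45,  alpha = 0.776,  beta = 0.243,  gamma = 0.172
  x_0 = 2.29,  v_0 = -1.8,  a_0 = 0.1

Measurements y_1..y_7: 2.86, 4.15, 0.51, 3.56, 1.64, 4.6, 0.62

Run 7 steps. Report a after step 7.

a_post = -5.2423

step 1: x_pred=1.4901  r=1.3699  x^+=2.5531  v^+=-1.0153  a^+=2.4271
step 2: x_pred=2.3420  r=1.8080  x^+=3.7450  v^+=1.0532  a^+=5.4984
step 3: x_pred=4.7757  r=-4.2657  x^+=1.4655  v^+=1.2241  a^+=-1.7480
step 4: x_pred=1.8394  r=1.7206  x^+=3.1746  v^+=1.3666  a^+=1.1750
step 5: x_pred=3.9085  r=-2.2685  x^+=2.1481  v^+=0.6704  a^+=-2.6787
step 6: x_pred=2.1786  r=2.4214  x^+=4.0576  v^+=0.7725  a^+=1.4347
step 7: x_pred=4.5505  r=-3.9305  x^+=1.5004  v^+=-0.7043  a^+=-5.2423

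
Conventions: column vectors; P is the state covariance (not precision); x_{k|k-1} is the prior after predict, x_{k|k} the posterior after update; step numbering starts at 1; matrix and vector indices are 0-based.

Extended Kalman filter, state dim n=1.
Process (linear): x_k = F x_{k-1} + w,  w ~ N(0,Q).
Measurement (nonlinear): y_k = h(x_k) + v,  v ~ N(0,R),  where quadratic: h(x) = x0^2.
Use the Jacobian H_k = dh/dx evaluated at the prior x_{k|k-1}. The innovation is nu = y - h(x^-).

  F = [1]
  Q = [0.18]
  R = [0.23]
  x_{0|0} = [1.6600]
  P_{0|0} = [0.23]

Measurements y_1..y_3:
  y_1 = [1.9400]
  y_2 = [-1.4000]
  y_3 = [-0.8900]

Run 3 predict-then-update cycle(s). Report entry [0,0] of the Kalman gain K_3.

K[0,0] = 0.4435

step 1: x^-=[1.6600]  P^-=[0.4100]  H_jac=[3.3200]  S=[4.7492]  K=[0.2866]  nu=[-0.8156]  x^+=[1.4262]  P^+=[0.0199]
step 2: x^-=[1.4262]  P^-=[0.1999]  H_jac=[2.8525]  S=[1.8561]  K=[0.3071]  nu=[-3.4341]  x^+=[0.3715]  P^+=[0.0248]
step 3: x^-=[0.3715]  P^-=[0.2048]  H_jac=[0.7430]  S=[0.3430]  K=[0.4435]  nu=[-1.0280]  x^+=[-0.0844]  P^+=[0.1373]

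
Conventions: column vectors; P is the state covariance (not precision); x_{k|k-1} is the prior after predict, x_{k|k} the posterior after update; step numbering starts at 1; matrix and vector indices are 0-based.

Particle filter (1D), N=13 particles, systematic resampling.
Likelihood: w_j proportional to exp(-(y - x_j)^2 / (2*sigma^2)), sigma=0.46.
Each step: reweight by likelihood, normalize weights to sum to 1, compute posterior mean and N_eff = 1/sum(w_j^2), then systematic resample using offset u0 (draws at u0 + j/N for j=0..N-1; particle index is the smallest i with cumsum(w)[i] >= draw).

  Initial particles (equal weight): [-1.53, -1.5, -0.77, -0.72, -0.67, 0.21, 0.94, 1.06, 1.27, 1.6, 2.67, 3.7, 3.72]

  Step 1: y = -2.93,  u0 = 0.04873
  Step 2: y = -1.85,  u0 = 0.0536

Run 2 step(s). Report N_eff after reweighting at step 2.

N_eff = 12.9927

step 1: w=[0.5490, 0.4492, 0.0009, 0.0005, 0.0003, 0.0000, 0.0000, 0.0000, 0.0000, 0.0000, 0.0000, 0.0000, 0.0000]  mean=-1.5151  Neff=1.9873  idx=[0, 0, 0, 0, 0, 0, 0, 1, 1, 1, 1, 1, 1]
step 2: w=[0.0786, 0.0786, 0.0786, 0.0786, 0.0786, 0.0786, 0.0786, 0.0750, 0.0750, 0.0750, 0.0750, 0.0750, 0.0750]  mean=-1.5165  Neff=12.9927  idx=[0, 1, 2, 3, 4, 5, 6, 7, 8, 9, 10, 11, 12]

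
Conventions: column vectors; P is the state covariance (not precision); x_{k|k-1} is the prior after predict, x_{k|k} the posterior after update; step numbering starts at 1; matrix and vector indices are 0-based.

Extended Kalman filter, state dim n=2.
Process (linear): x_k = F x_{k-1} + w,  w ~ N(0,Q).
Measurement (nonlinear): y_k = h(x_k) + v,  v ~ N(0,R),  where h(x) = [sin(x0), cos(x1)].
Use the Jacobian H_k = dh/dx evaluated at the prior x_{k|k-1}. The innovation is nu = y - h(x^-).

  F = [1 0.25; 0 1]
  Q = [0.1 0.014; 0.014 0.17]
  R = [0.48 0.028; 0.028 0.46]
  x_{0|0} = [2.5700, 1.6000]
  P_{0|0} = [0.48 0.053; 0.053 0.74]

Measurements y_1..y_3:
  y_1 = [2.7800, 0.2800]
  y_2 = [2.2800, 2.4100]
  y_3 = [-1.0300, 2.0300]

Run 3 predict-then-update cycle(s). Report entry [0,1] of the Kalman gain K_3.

step 1: x^-=[2.9700, 1.6000]  P^-=[0.6527 0.2520; 0.2520 0.9100]  H_jac=[-0.9853 0.0000; 0.0000 -0.9996]  S=[1.1137 0.2762; 0.2762 1.3692]  K=[-0.5599 -0.0710; -0.0613 -0.6520]  nu=[2.6092, 0.3092]  x^+=[1.4872, 1.2386]  P^+=[0.2748 0.0484; 0.0484 0.3017]
step 2: x^-=[1.7968, 1.2386]  P^-=[0.4178 0.1378; 0.1378 0.4717]  H_jac=[-0.2241 0.0000; 0.0000 -0.9453]  S=[0.5010 0.0572; 0.0572 0.8816]  K=[-0.1713 -0.1367; -0.0039 -0.5056]  nu=[1.3054, 2.0838]  x^+=[1.2884, 0.1798]  P^+=[0.3840 0.0716; 0.0716 0.2462]
step 3: x^-=[1.3334, 0.1798]  P^-=[0.5351 0.1471; 0.1471 0.4162]  H_jac=[0.2352 0.0000; 0.0000 -0.1789]  S=[0.5096 0.0218; 0.0218 0.4733]  K=[0.2499 -0.0671; 0.0748 -0.1607]  nu=[-2.0019, 1.0461]  x^+=[0.7630, -0.1380]  P^+=[0.5019 0.1335; 0.1335 0.4016]

K[0,1] = -0.0671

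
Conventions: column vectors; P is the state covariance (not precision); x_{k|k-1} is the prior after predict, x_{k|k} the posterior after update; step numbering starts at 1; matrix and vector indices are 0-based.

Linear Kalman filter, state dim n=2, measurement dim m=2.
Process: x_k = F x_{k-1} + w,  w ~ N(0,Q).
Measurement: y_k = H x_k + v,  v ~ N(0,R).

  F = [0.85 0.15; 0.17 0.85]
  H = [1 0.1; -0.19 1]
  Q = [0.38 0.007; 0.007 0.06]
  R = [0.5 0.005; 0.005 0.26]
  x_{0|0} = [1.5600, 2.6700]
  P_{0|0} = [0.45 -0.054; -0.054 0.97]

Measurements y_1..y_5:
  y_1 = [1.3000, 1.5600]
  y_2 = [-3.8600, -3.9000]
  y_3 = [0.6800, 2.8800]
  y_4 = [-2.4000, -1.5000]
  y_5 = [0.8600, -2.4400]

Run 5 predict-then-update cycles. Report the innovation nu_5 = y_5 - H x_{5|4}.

innov = [2.1331, -1.9850]

step 1: x^-=[1.7265, 2.5347]  P^-=[0.7132 0.1553; 0.1553 0.7582]  S=[1.2518 0.0977; 0.0977 0.9850]  K=[0.5851 -0.0379; 0.1279 0.7272]  nu=[-0.6800, -0.6467]  x^+=[1.3532, 1.9775]  P^+=[0.2876 0.0477; 0.0477 0.1988]
step 2: x^-=[1.4468, 1.9109]  P^-=[0.6044 0.1096; 0.1096 0.2257]  S=[1.1286 0.0202; 0.0202 0.4659]  K=[0.5459 -0.0350; 0.1093 0.4350]  nu=[-5.4979, -5.5360]  x^+=[-1.3607, -1.0983]  P^+=[0.2683 0.0446; 0.0446 0.1221]
step 3: x^-=[-1.3214, -1.1649]  P^-=[0.5880 0.0947; 0.0947 0.1689]  S=[1.1086 0.0031; 0.0031 0.4141]  K=[0.5390 -0.0451; 0.0997 0.3636]  nu=[2.1178, 3.7939]  x^+=[-0.3508, 0.4257]  P^+=[0.2652 0.0414; 0.0414 0.1029]
step 4: x^-=[-0.2343, 0.3022]  P^-=[0.5844 0.0894; 0.0894 0.1540]  S=[1.1039 -0.0030; -0.0030 0.4011]  K=[0.5374 -0.0500; 0.0958 0.3422]  nu=[-2.1959, -1.8467]  x^+=[-1.3220, -0.5402]  P^+=[0.2645 0.0399; 0.0399 0.0970]
step 5: x^-=[-1.2047, -0.6839]  P^-=[0.5834 0.0875; 0.0875 0.1493]  S=[1.1024 -0.0051; -0.0051 0.3971]  K=[0.5369 -0.0520; 0.0944 0.3353]  nu=[2.1331, -1.9850]  x^+=[0.0438, -1.1481]  P^+=[0.2643 0.0394; 0.0394 0.0951]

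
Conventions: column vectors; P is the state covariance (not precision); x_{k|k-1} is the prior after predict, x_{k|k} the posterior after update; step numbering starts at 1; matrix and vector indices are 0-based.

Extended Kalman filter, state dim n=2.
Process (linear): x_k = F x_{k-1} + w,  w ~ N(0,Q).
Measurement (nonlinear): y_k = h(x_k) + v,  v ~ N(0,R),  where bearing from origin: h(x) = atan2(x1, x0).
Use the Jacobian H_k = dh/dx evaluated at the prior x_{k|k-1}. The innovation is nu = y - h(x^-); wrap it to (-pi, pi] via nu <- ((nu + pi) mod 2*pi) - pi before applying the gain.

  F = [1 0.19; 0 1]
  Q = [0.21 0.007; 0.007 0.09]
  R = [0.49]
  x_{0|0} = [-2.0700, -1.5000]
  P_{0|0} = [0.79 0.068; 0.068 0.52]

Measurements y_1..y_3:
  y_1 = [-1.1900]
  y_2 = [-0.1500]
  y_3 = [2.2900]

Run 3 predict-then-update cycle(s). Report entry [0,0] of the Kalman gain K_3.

step 1: x^-=[-2.3550, -1.5000]  P^-=[1.0446 0.1738; 0.1738 0.6100]  H_jac=[0.1924 -0.3021]  S=[0.5641]  K=[0.2632; -0.2674]  nu=[1.3845]  x^+=[-1.9906, -1.8701]  P^+=[1.0055 0.2135; 0.2135 0.5697]
step 2: x^-=[-2.3459, -1.8701]  P^-=[1.3172 0.3287; 0.3287 0.6597]  H_jac=[0.2078 -0.2606]  S=[0.5561]  K=[0.3381; -0.1864]  nu=[2.3186]  x^+=[-1.5620, -2.3022]  P^+=[1.2537 0.3638; 0.3638 0.6404]
step 3: x^-=[-1.9994, -2.3022]  P^-=[1.6250 0.4924; 0.4924 0.7304]  H_jac=[0.2476 -0.2150]  S=[0.5710]  K=[0.5192; -0.0615]  nu=[-1.7073]  x^+=[-2.8859, -2.1972]  P^+=[1.4711 0.5107; 0.5107 0.7282]

K[0,0] = 0.5192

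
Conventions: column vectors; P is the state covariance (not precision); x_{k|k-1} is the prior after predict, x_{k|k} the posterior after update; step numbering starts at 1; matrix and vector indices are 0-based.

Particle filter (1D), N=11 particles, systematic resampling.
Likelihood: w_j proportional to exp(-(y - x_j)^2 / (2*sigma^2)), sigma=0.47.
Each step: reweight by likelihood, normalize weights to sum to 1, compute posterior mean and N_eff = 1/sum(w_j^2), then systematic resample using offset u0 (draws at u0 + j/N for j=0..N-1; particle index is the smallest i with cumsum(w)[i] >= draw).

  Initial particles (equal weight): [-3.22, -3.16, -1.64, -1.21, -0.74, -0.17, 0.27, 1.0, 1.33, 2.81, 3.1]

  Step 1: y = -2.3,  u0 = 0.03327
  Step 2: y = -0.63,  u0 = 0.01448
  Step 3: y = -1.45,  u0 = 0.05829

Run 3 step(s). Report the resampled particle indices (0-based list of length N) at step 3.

step 1: w=[0.1888, 0.2404, 0.4784, 0.0871, 0.0052, 0.0000, 0.0000, 0.0000, 0.0000, 0.0000, 0.0000]  mean=-2.2615  Neff=3.0307  idx=[0, 0, 1, 1, 1, 2, 2, 2, 2, 2, 3]
step 2: w=[0.0000, 0.0000, 0.0000, 0.0000, 0.0000, 0.1031, 0.1031, 0.1031, 0.1031, 0.1031, 0.4845]  mean=-1.4317  Neff=3.4733  idx=[5, 6, 6, 7, 8, 9, 10, 10, 10, 10, 10]
step 3: w=[0.0929, 0.0929, 0.0929, 0.0929, 0.0929, 0.0929, 0.0885, 0.0885, 0.0885, 0.0885, 0.0885]  mean=-1.4497  Neff=10.9936  idx=[0, 1, 2, 3, 4, 5, 6, 7, 8, 9, 10]

resampled_idx = [0, 1, 2, 3, 4, 5, 6, 7, 8, 9, 10]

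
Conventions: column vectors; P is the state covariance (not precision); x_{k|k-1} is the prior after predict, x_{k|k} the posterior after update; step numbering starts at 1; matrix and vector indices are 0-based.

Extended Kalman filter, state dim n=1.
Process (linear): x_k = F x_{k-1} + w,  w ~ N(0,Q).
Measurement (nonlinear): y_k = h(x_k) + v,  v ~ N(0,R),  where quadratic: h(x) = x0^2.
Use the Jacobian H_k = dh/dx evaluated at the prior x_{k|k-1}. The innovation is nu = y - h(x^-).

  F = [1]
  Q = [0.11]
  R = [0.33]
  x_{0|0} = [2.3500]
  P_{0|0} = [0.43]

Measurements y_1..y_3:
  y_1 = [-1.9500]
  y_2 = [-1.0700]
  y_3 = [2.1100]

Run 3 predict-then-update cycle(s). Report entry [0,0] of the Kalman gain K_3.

step 1: x^-=[2.3500]  P^-=[0.5400]  H_jac=[4.7000]  S=[12.2586]  K=[0.2070]  nu=[-7.4725]  x^+=[0.8029]  P^+=[0.0145]
step 2: x^-=[0.8029]  P^-=[0.1245]  H_jac=[1.6058]  S=[0.6511]  K=[0.3071]  nu=[-1.7147]  x^+=[0.2763]  P^+=[0.0631]
step 3: x^-=[0.2763]  P^-=[0.1731]  H_jac=[0.5526]  S=[0.3829]  K=[0.2499]  nu=[2.0337]  x^+=[0.7844]  P^+=[0.1492]

K[0,0] = 0.2499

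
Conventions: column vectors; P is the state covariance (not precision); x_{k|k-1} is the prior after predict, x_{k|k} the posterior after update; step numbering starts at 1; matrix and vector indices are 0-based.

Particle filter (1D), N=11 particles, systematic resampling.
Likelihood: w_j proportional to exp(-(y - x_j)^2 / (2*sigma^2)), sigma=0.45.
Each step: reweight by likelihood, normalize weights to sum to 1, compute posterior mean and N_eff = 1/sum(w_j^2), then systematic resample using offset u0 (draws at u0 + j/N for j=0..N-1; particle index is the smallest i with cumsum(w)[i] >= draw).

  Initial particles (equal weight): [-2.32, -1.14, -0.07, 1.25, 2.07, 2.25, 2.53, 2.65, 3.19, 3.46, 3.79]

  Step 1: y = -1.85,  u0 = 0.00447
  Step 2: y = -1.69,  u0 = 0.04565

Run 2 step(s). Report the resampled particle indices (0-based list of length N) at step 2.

step 1: w=[0.6677, 0.3318, 0.0005, 0.0000, 0.0000, 0.0000, 0.0000, 0.0000, 0.0000, 0.0000, 0.0000]  mean=-1.9274  Neff=1.7987  idx=[0, 0, 0, 0, 0, 0, 0, 0, 1, 1, 1]
step 2: w=[0.0848, 0.0848, 0.0848, 0.0848, 0.0848, 0.0848, 0.0848, 0.0848, 0.1071, 0.1071, 0.1071]  mean=-1.9409  Neff=10.8706  idx=[0, 1, 2, 3, 4, 5, 6, 8, 8, 9, 10]

resampled_idx = [0, 1, 2, 3, 4, 5, 6, 8, 8, 9, 10]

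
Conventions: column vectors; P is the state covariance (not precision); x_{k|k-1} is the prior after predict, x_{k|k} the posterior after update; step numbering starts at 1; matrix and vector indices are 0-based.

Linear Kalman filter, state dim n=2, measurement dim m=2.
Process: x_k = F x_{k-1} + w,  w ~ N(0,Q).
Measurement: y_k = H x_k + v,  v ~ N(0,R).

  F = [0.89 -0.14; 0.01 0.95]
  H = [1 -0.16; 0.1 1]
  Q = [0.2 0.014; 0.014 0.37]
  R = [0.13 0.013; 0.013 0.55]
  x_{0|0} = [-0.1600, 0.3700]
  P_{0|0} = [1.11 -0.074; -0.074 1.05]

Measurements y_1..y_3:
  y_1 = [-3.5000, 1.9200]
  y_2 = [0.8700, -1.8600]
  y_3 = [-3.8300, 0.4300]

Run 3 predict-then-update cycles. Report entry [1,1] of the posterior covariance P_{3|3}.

step 1: x^-=[-0.1942, 0.3499]  P^-=[1.1183 -0.1782; -0.1782 1.3163]  S=[1.3390 -0.2612; -0.2612 1.8419]  K=[0.8736 0.0878; -0.1572 0.6827]  nu=[-3.2498, 1.5895]  x^+=[-2.8936, 1.9461]  P^+=[0.1223 0.0474; 0.0474 0.3687]
step 2: x^-=[-2.8477, 1.8198]  P^-=[0.2923 0.0061; 0.0061 0.7037]  S=[0.4383 -0.0644; -0.0644 1.2578]  K=[0.6737 0.0626; -0.1620 0.5516]  nu=[4.0089, -3.3951]  x^+=[-0.3591, -0.7023]  P^+=[0.0938 0.0338; 0.0338 0.2979]
step 3: x^-=[-0.2213, -0.6707]  P^-=[0.2717 0.0037; 0.0037 0.6395]  S=[0.4169 -0.0585; -0.0585 1.1930]  K=[0.6585 0.0582; -0.1624 0.5284]  nu=[-3.7160, 1.1229]  x^+=[-2.6030, 0.5260]  P^+=[0.0914 0.0314; 0.0314 0.2854]

P_post[1,1] = 0.2854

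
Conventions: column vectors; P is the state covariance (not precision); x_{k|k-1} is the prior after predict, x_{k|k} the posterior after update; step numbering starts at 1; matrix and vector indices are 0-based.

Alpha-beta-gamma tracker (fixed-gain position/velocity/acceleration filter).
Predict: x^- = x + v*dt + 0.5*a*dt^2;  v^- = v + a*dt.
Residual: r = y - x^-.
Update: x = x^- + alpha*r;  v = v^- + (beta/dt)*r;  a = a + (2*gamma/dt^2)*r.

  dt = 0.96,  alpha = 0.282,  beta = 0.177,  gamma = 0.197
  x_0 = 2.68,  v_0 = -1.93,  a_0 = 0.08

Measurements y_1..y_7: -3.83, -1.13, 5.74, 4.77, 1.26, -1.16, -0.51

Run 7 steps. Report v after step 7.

step 1: x_pred=0.8641  r=-4.6941  x^+=-0.4597  v^+=-2.7187  a^+=-1.9268
step 2: x_pred=-3.9574  r=2.8274  x^+=-3.1601  v^+=-4.0471  a^+=-0.7180
step 3: x_pred=-7.3762  r=13.1162  x^+=-3.6774  v^+=-2.3181  a^+=4.8894
step 4: x_pred=-3.6497  r=8.4197  x^+=-1.2754  v^+=3.9281  a^+=8.4890
step 5: x_pred=6.4073  r=-5.1473  x^+=4.9558  v^+=11.1285  a^+=6.2884
step 6: x_pred=18.5368  r=-19.6968  x^+=12.9823  v^+=13.5337  a^+=-2.1323
step 7: x_pred=24.9921  r=-25.5021  x^+=17.8005  v^+=6.7847  a^+=-13.0349

v_post = 6.7847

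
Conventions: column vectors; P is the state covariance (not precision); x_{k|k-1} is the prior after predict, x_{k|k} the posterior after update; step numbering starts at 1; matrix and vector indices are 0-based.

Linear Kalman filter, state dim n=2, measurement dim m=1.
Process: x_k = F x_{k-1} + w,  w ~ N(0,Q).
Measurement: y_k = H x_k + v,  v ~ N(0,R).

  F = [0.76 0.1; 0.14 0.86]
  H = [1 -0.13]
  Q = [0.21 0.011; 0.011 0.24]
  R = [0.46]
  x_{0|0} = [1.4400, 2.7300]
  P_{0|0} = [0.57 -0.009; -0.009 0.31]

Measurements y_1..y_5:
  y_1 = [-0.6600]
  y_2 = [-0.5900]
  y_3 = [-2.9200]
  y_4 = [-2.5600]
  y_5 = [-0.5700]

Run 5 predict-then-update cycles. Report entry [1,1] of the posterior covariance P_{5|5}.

P_post[1,1] = 0.8614

step 1: x^-=[1.3674, 2.5494]  P^-=[0.5410 0.0923; 0.0923 0.4783]  S=[0.9850]  K=[0.5370; 0.0306]  nu=[-1.6960]  x^+=[0.4567, 2.4975]  P^+=[0.2569 0.0761; 0.0761 0.4774]
step 2: x^-=[0.5968, 2.2118]  P^-=[0.3747 0.1302; 0.1302 0.6164]  S=[0.8113]  K=[0.4410; 0.0617]  nu=[-0.8993]  x^+=[0.2002, 2.1563]  P^+=[0.2169 0.1081; 0.1081 0.6133]
step 3: x^-=[0.3678, 1.8825]  P^-=[0.3579 0.1590; 0.1590 0.7239]  S=[0.7888]  K=[0.4275; 0.0823]  nu=[-3.0431]  x^+=[-0.9331, 1.6321]  P^+=[0.2137 0.1313; 0.1313 0.7186]
step 4: x^-=[-0.5460, 1.2729]  P^-=[0.3606 0.1832; 0.1832 0.8072]  S=[0.7866]  K=[0.4281; 0.0994]  nu=[-1.8485]  x^+=[-1.3374, 1.0891]  P^+=[0.2164 0.1497; 0.1497 0.7995]
step 5: x^-=[-0.9075, 0.7494]  P^-=[0.3657 0.2027; 0.2027 0.8716]  S=[0.7878]  K=[0.4308; 0.1135]  nu=[0.4349]  x^+=[-0.7201, 0.7987]  P^+=[0.2195 0.1642; 0.1642 0.8614]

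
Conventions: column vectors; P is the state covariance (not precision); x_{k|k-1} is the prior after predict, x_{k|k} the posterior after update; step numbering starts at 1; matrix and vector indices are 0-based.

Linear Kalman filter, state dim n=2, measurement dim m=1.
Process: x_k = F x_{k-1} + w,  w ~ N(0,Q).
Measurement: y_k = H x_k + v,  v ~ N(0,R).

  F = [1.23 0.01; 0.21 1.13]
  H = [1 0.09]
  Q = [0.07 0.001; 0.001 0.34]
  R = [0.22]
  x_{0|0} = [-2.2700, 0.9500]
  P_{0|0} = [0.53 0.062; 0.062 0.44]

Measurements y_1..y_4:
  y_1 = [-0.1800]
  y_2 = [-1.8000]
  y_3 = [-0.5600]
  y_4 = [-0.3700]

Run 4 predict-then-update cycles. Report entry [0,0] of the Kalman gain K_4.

step 1: x^-=[-2.7826, 0.5968]  P^-=[0.8734 0.2292; 0.2292 0.9546]  S=[1.1424]  K=[0.7826; 0.2758]  nu=[2.5489]  x^+=[-0.7878, 1.2998]  P^+=[0.1737 -0.0174; -0.0174 0.8677]
step 2: x^-=[-0.9561, 1.3034]  P^-=[0.3325 0.0314; 0.0314 1.4474]  S=[0.5699]  K=[0.5884; 0.2837]  nu=[-0.9612]  x^+=[-1.5217, 1.0306]  P^+=[0.1352 -0.0637; -0.0637 1.4015]
step 3: x^-=[-1.8614, 0.8450]  P^-=[0.2731 -0.0369; -0.0369 2.1053]  S=[0.5035]  K=[0.5358; 0.3030]  nu=[1.2253]  x^+=[-1.2048, 1.2163]  P^+=[0.1286 -0.1187; -0.1187 2.0591]
step 4: x^-=[-1.4698, 1.1214]  P^-=[0.2618 -0.1077; -0.1077 2.9186]  S=[0.4860]  K=[0.5187; 0.3188]  nu=[0.9989]  x^+=[-0.9517, 1.4398]  P^+=[0.1310 -0.1881; -0.1881 2.8692]

K[0,0] = 0.5187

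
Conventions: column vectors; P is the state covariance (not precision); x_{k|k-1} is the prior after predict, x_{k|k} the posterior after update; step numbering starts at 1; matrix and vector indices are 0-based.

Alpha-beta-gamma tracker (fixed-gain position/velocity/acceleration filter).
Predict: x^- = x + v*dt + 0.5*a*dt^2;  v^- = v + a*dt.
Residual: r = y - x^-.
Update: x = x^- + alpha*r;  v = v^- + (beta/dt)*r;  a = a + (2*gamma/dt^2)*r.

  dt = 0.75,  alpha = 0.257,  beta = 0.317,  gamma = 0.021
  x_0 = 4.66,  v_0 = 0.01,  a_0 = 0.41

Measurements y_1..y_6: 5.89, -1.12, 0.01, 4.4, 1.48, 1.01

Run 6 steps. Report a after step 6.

a_post = 0.2842

step 1: x_pred=4.7828  r=1.1072  x^+=5.0674  v^+=0.7855  a^+=0.4927
step 2: x_pred=5.7950  r=-6.9150  x^+=4.0179  v^+=-1.7678  a^+=-0.0237
step 3: x_pred=2.6854  r=-2.6754  x^+=1.9978  v^+=-2.9163  a^+=-0.2234
step 4: x_pred=-0.2523  r=4.6523  x^+=0.9434  v^+=-1.1175  a^+=0.1240
step 5: x_pred=0.1401  r=1.3399  x^+=0.4845  v^+=-0.4582  a^+=0.2240
step 6: x_pred=0.2038  r=0.8062  x^+=0.4110  v^+=0.0505  a^+=0.2842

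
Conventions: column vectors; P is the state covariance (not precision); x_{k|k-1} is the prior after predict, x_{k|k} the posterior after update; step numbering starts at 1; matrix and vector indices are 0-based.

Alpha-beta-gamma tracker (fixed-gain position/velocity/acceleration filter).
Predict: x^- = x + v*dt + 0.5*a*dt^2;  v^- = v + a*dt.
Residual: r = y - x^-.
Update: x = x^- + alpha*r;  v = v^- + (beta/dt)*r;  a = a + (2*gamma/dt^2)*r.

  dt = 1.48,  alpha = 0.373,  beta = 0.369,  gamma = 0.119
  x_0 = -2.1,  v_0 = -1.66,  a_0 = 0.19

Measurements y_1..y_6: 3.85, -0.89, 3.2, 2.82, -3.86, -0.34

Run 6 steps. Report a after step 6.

a_post = -1.7525

step 1: x_pred=-4.3487  r=8.1987  x^+=-1.2906  v^+=0.6653  a^+=1.0808
step 2: x_pred=0.8778  r=-1.7678  x^+=0.2184  v^+=1.8242  a^+=0.8888
step 3: x_pred=3.8916  r=-0.6916  x^+=3.6337  v^+=2.9671  a^+=0.8136
step 4: x_pred=8.9161  r=-6.0961  x^+=6.6422  v^+=2.6514  a^+=0.1512
step 5: x_pred=10.7319  r=-14.5919  x^+=5.2891  v^+=-0.7629  a^+=-1.4343
step 6: x_pred=2.5892  r=-2.9292  x^+=1.4966  v^+=-3.6160  a^+=-1.7525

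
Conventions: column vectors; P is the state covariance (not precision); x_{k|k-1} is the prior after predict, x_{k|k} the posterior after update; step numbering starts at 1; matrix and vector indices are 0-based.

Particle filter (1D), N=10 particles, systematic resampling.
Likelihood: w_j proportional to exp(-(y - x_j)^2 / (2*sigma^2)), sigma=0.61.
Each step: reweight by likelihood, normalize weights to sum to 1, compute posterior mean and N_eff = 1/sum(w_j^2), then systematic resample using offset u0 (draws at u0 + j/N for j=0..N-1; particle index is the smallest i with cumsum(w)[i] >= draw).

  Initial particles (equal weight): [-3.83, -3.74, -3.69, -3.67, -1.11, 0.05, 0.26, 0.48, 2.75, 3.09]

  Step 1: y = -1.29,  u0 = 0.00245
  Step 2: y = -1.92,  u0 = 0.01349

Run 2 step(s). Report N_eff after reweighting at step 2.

N_eff = 9.0261

step 1: w=[0.0002, 0.0003, 0.0004, 0.0004, 0.8681, 0.0812, 0.0359, 0.0135, 0.0000, 0.0000]  mean=-0.9485  Neff=1.3129  idx=[4, 4, 4, 4, 4, 4, 4, 4, 4, 5]
step 2: w=[0.1109, 0.1109, 0.1109, 0.1109, 0.1109, 0.1109, 0.1109, 0.1109, 0.1109, 0.0015]  mean=-1.1083  Neff=9.0261  idx=[0, 1, 1, 2, 3, 4, 5, 6, 7, 8]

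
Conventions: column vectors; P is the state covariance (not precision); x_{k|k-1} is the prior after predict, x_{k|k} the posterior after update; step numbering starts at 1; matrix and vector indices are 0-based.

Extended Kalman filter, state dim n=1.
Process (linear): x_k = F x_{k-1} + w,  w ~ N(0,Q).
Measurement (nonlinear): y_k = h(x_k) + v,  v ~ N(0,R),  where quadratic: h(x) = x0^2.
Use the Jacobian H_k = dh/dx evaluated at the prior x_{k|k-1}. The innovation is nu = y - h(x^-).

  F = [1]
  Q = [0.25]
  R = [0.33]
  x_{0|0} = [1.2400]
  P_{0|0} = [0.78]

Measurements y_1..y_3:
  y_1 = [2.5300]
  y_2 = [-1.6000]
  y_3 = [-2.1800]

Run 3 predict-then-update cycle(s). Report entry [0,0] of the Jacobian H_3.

H_jac[0,0] = 0.8794

step 1: x^-=[1.2400]  P^-=[1.0300]  H_jac=[2.4800]  S=[6.6649]  K=[0.3833]  nu=[0.9924]  x^+=[1.6203]  P^+=[0.0510]
step 2: x^-=[1.6203]  P^-=[0.3010]  H_jac=[3.2407]  S=[3.4911]  K=[0.2794]  nu=[-4.2255]  x^+=[0.4397]  P^+=[0.0285]
step 3: x^-=[0.4397]  P^-=[0.2785]  H_jac=[0.8794]  S=[0.5453]  K=[0.4490]  nu=[-2.3733]  x^+=[-0.6260]  P^+=[0.1685]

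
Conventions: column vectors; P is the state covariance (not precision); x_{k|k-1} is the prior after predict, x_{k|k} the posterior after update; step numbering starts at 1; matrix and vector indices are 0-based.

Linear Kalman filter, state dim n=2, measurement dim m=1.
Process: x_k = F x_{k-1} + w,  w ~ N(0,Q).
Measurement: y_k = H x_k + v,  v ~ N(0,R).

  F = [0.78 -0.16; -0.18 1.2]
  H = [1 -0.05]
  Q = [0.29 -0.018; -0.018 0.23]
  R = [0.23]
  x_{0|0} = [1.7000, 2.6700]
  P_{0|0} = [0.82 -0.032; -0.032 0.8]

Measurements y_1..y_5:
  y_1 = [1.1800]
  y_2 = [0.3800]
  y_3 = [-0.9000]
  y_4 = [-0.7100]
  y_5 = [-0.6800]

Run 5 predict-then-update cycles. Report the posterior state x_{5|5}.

step 1: x^-=[0.8988, 2.8980]  P^-=[0.8174 -0.3176; -0.3176 1.4224]  S=[1.0827]  K=[0.7696; -0.3590]  nu=[0.4261]  x^+=[1.2267, 2.7450]  P^+=[0.1761 -0.0184; -0.0184 1.2828]
step 2: x^-=[0.5176, 3.0732]  P^-=[0.4346 -0.3068; -0.3068 2.0909]  S=[0.7005]  K=[0.6423; -0.5873]  nu=[0.0160]  x^+=[0.5279, 3.0638]  P^+=[0.1456 -0.0426; -0.0426 1.8494]
step 3: x^-=[-0.0784, 3.5815]  P^-=[0.4366 -0.4346; -0.4346 2.9162]  S=[0.7173]  K=[0.6389; -0.8092]  nu=[-0.6425]  x^+=[-0.4889, 4.1014]  P^+=[0.1438 -0.0638; -0.0638 2.4465]
step 4: x^-=[-1.0376, 5.0097]  P^-=[0.4560 -0.5695; -0.5695 3.7852]  S=[0.7524]  K=[0.6439; -1.0084]  nu=[0.5781]  x^+=[-0.6654, 4.4268]  P^+=[0.1441 -0.0809; -0.0809 3.0202]
step 5: x^-=[-1.2273, 5.4319]  P^-=[0.4752 -0.6962; -0.6962 4.6187]  S=[0.7863]  K=[0.6485; -1.1790]  nu=[0.8189]  x^+=[-0.6962, 4.4665]  P^+=[0.1444 -0.0949; -0.0949 3.5256]

x_post = [-0.6962, 4.4665]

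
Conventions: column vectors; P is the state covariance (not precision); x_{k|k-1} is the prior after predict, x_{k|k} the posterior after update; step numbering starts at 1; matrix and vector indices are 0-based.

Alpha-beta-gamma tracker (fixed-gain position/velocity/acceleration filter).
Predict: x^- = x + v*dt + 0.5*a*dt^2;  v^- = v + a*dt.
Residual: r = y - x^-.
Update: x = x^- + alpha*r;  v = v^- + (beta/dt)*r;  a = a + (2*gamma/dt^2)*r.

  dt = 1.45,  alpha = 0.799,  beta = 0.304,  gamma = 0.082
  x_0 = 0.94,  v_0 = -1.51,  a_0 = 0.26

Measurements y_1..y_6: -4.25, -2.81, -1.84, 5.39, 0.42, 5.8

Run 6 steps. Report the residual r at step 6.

step 1: x_pred=-0.9762  r=-3.2738  x^+=-3.5920  v^+=-1.8194  a^+=0.0046
step 2: x_pred=-6.2252  r=3.4152  x^+=-3.4965  v^+=-1.0966  a^+=0.2710
step 3: x_pred=-4.8017  r=2.9617  x^+=-2.4353  v^+=-0.0827  a^+=0.5020
step 4: x_pred=-2.0275  r=7.4175  x^+=3.8991  v^+=2.2003  a^+=1.0806
step 5: x_pred=8.2256  r=-7.8056  x^+=1.9889  v^+=2.1308  a^+=0.4718
step 6: x_pred=5.5745  r=0.2255  x^+=5.7547  v^+=2.8621  a^+=0.4894

resid = 0.2255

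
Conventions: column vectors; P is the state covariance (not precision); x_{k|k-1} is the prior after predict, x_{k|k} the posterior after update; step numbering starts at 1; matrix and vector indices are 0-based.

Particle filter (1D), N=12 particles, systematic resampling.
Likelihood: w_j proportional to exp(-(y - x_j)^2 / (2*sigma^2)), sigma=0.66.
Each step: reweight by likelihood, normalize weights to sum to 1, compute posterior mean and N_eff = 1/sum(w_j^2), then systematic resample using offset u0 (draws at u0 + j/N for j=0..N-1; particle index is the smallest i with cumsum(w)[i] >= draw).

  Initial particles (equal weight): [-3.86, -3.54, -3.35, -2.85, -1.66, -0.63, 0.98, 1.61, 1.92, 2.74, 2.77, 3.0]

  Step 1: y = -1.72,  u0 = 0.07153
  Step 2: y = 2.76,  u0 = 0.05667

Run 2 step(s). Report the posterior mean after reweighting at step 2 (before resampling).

step 1: w=[0.0033, 0.0143, 0.0304, 0.1483, 0.6393, 0.1642, 0.0001, 0.0000, 0.0000, 0.0000, 0.0000, 0.0000]  mean=-1.7526  Neff=2.1794  idx=[3, 3, 4, 4, 4, 4, 4, 4, 4, 4, 5, 5]
step 2: w=[0.0000, 0.0000, 0.0000, 0.0000, 0.0000, 0.0000, 0.0000, 0.0000, 0.0000, 0.0000, 0.4998, 0.4998]  mean=-0.6304  Neff=2.0016  idx=[10, 10, 10, 10, 10, 10, 11, 11, 11, 11, 11, 11]

post_mean = -0.6304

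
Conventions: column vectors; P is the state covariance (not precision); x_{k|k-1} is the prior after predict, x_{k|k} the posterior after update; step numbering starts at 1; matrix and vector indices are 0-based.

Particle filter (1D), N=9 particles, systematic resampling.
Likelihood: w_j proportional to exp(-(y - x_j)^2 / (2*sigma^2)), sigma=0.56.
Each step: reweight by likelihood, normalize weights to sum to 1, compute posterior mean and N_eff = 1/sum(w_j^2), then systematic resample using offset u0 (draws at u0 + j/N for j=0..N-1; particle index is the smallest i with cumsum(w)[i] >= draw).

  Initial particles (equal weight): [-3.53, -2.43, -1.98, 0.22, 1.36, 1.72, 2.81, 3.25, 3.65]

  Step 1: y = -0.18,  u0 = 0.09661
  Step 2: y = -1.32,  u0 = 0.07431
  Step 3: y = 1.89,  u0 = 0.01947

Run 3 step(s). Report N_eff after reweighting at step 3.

step 1: w=[0.0000, 0.0004, 0.0071, 0.9604, 0.0283, 0.0039, 0.0000, 0.0000, 0.0000]  mean=0.2415  Neff=1.0832  idx=[3, 3, 3, 3, 3, 3, 3, 3, 4]
step 2: w=[0.1250, 0.1250, 0.1250, 0.1250, 0.1250, 0.1250, 0.1250, 0.1250, 0.0001]  mean=0.2201  Neff=8.0009  idx=[0, 1, 2, 3, 4, 5, 5, 6, 7]
step 3: w=[0.1111, 0.1111, 0.1111, 0.1111, 0.1111, 0.1111, 0.1111, 0.1111, 0.1111]  mean=0.2200  Neff=9.0000  idx=[0, 1, 2, 3, 4, 5, 6, 7, 8]

N_eff = 9.0000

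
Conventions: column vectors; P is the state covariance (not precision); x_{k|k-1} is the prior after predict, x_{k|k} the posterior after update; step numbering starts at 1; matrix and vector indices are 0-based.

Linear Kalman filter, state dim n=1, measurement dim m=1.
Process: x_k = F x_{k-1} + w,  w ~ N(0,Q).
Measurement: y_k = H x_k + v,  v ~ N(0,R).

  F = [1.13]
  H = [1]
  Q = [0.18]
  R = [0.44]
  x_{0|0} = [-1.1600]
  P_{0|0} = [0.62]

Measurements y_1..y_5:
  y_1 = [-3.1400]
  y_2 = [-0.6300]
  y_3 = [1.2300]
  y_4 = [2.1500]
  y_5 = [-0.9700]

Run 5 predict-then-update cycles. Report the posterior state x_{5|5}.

x_post = [0.0455]

step 1: x^-=[-1.3108]  P^-=[0.9717]  S=[1.4117]  K=[0.6883]  nu=[-1.8292]  x^+=[-2.5699]  P^+=[0.3029]
step 2: x^-=[-2.9039]  P^-=[0.5667]  S=[1.0067]  K=[0.5629]  nu=[2.2739]  x^+=[-1.6239]  P^+=[0.2477]
step 3: x^-=[-1.8350]  P^-=[0.4963]  S=[0.9363]  K=[0.5301]  nu=[3.0650]  x^+=[-0.2104]  P^+=[0.2332]
step 4: x^-=[-0.2377]  P^-=[0.4778]  S=[0.9178]  K=[0.5206]  nu=[2.3877]  x^+=[1.0053]  P^+=[0.2291]
step 5: x^-=[1.1360]  P^-=[0.4725]  S=[0.9125]  K=[0.5178]  nu=[-2.1060]  x^+=[0.0455]  P^+=[0.2278]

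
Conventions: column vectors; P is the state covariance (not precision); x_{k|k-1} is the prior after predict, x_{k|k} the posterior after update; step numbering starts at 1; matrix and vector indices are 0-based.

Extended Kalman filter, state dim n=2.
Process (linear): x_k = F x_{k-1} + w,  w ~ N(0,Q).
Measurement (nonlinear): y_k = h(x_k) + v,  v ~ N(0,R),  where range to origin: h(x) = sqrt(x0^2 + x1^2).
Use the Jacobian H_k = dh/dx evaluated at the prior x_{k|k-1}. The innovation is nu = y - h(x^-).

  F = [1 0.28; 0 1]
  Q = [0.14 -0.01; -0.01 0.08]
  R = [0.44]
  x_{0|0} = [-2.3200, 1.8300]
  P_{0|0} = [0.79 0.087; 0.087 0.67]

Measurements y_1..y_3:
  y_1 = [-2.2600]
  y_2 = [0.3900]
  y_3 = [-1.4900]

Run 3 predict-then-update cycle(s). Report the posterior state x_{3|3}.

step 1: x^-=[-1.8076, 1.8300]  P^-=[1.0312 0.2646; 0.2646 0.7500]  H_jac=[-0.7027 0.7114]  S=[1.0643]  K=[-0.5040; 0.3266]  nu=[-4.8322]  x^+=[0.6280, 0.2516]  P^+=[0.7609 0.4398; 0.4398 0.6364]
step 2: x^-=[0.6985, 0.2516]  P^-=[1.1971 0.6080; 0.6080 0.7164]  H_jac=[0.9408 0.3389]  S=[1.9696]  K=[0.6764; 0.4137]  nu=[-0.3524]  x^+=[0.4601, 0.1058]  P^+=[0.2959 0.0568; 0.0568 0.3793]
step 3: x^-=[0.4897, 0.1058]  P^-=[0.4974 0.1530; 0.1530 0.4593]  H_jac=[0.9774 0.2112]  S=[0.9989]  K=[0.5191; 0.2469]  nu=[-1.9910]  x^+=[-0.5438, -0.3857]  P^+=[0.2283 0.0250; 0.0250 0.3984]

x_post = [-0.5438, -0.3857]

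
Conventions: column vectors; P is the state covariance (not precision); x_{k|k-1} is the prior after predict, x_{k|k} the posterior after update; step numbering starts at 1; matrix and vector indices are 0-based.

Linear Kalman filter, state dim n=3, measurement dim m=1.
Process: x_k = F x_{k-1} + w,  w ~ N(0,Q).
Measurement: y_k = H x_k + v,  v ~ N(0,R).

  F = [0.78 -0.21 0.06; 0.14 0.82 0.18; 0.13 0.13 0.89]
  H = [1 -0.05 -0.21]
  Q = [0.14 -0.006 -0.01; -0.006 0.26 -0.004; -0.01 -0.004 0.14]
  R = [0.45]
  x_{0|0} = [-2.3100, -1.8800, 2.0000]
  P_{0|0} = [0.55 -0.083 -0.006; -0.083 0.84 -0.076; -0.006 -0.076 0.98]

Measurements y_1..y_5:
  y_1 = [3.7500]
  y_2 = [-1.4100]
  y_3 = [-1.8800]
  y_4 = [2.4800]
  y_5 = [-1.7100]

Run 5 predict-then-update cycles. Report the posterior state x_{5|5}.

x_post = [-0.0813, 0.4860, 0.9402]

step 1: x^-=[-1.2870, -1.5050, 1.2353]  P^-=[0.5437 -0.1324 0.0784; -0.1324 0.8256 0.1841; 0.0784 0.1841 0.9180]  S=[1.0205]  K=[0.5232; -0.2081; -0.1211]  nu=[5.2212]  x^+=[1.4447, -2.5914, 0.6031]  P^+=[0.2644 -0.0213 0.1431; -0.0213 0.7814 0.1584; 0.1431 0.1584 0.9030]
step 2: x^-=[1.7072, -1.8142, 0.3877]  P^-=[0.3550 -0.0918 0.1142; -0.0918 0.8689 0.3666; 0.1142 0.3666 0.9420]  S=[0.8176]  K=[0.4104; -0.2596; -0.1247]  nu=[-3.1265]  x^+=[0.4240, -1.0025, 0.7776]  P^+=[0.2172 -0.0047 0.1560; -0.0047 0.8138 0.3401; 0.1560 0.3401 0.9293]
step 3: x^-=[0.5879, -0.6227, 0.6168]  P^-=[0.3190 -0.0882 0.0877; -0.0882 0.9487 0.5142; 0.0877 0.5142 1.0081]  S=[0.7986]  K=[0.3819; -0.3050; -0.1875]  nu=[-2.3695]  x^+=[-0.3170, 0.1000, 1.0610]  P^+=[0.2025 0.0049 0.1449; 0.0049 0.8744 0.4686; 0.1449 0.4686 0.9801]
step 4: x^-=[-0.2046, 0.2286, 0.9161]  P^-=[0.3055 -0.0940 0.0571; -0.0940 1.0304 0.6249; 0.0571 0.6249 1.0766]  S=[0.8040]  K=[0.3708; -0.3442; -0.2490]  nu=[2.8884]  x^+=[0.8665, -0.7656, 0.1969]  P^+=[0.1949 0.0086 0.1314; 0.0086 0.9352 0.5560; 0.1314 0.5560 1.0268]
step 5: x^-=[0.8485, -0.4710, 0.1884]  P^-=[0.2990 -0.1035 0.0324; -0.1035 1.0986 0.7030; 0.0324 0.7030 1.1318]  S=[0.8132]  K=[0.3657; -0.3764; -0.2957]  nu=[-2.5425]  x^+=[-0.0813, 0.4860, 0.9402]  P^+=[0.1902 0.0084 0.1203; 0.0084 0.9834 0.6125; 0.1203 0.6125 1.0607]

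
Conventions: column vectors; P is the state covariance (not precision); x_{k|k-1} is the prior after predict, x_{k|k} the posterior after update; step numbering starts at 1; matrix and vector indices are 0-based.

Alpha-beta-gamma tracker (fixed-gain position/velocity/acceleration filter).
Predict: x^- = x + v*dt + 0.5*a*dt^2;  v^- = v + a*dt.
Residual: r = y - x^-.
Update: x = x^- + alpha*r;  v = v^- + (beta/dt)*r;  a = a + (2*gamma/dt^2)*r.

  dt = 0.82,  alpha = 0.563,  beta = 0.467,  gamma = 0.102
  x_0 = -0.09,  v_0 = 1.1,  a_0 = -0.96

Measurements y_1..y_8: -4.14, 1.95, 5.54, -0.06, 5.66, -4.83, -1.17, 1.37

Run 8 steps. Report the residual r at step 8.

step 1: x_pred=0.4892  r=-4.6292  x^+=-2.1170  v^+=-2.3236  a^+=-2.3645
step 2: x_pred=-4.8173  r=6.7673  x^+=-1.0073  v^+=-0.4084  a^+=-0.3113
step 3: x_pred=-1.4469  r=6.9869  x^+=2.4867  v^+=3.3154  a^+=1.8084
step 4: x_pred=5.8134  r=-5.8734  x^+=2.5067  v^+=1.4534  a^+=0.0265
step 5: x_pred=3.7073  r=1.9527  x^+=4.8067  v^+=2.5872  a^+=0.6189
step 6: x_pred=7.1362  r=-11.9662  x^+=0.3992  v^+=-3.7202  a^+=-3.0115
step 7: x_pred=-3.6638  r=2.4938  x^+=-2.2598  v^+=-4.7694  a^+=-2.2549
step 8: x_pred=-6.9288  r=8.2988  x^+=-2.2566  v^+=-1.8922  a^+=0.2629

resid = 8.2988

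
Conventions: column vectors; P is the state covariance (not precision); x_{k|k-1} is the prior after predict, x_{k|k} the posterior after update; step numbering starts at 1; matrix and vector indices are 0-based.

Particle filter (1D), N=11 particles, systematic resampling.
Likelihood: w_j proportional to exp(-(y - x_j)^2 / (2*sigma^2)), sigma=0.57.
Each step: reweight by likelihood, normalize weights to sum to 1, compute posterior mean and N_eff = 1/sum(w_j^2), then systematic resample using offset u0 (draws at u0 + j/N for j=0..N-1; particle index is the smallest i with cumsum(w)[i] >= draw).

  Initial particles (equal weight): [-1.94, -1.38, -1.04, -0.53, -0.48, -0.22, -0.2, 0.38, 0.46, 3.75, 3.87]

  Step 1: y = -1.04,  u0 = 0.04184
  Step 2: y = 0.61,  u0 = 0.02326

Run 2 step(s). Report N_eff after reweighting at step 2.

N_eff = 4.5832

step 1: w=[0.0688, 0.2002, 0.2392, 0.1603, 0.1476, 0.0850, 0.0807, 0.0107, 0.0075, 0.0000, 0.0000]  mean=-0.8415  Neff=6.1197  idx=[0, 1, 1, 2, 2, 2, 3, 4, 4, 5, 6]
step 2: w=[0.0000, 0.0019, 0.0019, 0.0124, 0.0124, 0.0124, 0.1112, 0.1320, 0.1320, 0.2845, 0.2993]  mean=-0.3521  Neff=4.5832  idx=[4, 6, 7, 8, 8, 9, 9, 9, 10, 10, 10]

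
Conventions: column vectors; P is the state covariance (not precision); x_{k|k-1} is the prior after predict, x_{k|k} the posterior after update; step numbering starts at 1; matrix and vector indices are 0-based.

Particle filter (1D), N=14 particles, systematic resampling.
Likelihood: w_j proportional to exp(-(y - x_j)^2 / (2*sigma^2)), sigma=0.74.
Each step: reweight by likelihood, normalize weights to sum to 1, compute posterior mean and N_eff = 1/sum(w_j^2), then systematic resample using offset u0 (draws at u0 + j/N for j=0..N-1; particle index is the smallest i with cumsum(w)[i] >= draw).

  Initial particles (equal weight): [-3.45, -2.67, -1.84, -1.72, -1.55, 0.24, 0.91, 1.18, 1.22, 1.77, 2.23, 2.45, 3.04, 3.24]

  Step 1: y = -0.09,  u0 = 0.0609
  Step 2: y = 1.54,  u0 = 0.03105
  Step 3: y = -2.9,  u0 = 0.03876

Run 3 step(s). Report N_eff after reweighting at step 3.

step 1: w=[0.0000, 0.0011, 0.0292, 0.0423, 0.0683, 0.4328, 0.1918, 0.1096, 0.0998, 0.0203, 0.0035, 0.0013, 0.0001, 0.0000]  mean=0.3416  Neff=3.9403  idx=[3, 4, 5, 5, 5, 5, 5, 5, 6, 6, 7, 7, 8, 9]
step 2: w=[0.0000, 0.0000, 0.0338, 0.0338, 0.0338, 0.0338, 0.0338, 0.0338, 0.1102, 0.1102, 0.1407, 0.1407, 0.1442, 0.1509]  mean=1.0243  Neff=8.7476  idx=[2, 5, 7, 8, 9, 9, 10, 10, 11, 11, 12, 12, 13, 13]
step 3: w=[0.3274, 0.3274, 0.3274, 0.0047, 0.0047, 0.0047, 0.0007, 0.0007, 0.0007, 0.0007, 0.0005, 0.0005, 0.0000, 0.0000]  mean=0.2529  Neff=3.1081  idx=[0, 0, 0, 0, 0, 1, 1, 1, 1, 2, 2, 2, 2, 2]

N_eff = 3.1081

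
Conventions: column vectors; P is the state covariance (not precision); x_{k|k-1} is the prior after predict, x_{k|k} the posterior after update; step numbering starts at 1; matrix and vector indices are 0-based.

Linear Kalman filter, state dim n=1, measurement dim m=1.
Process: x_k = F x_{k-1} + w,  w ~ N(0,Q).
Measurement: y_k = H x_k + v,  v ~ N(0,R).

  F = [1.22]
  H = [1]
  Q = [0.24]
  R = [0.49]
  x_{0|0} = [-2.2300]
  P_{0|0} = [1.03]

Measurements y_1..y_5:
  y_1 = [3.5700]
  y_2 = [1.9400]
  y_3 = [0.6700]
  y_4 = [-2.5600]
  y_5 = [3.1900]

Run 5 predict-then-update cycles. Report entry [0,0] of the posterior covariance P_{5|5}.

step 1: x^-=[-2.7206]  P^-=[1.7731]  S=[2.2631]  K=[0.7835]  nu=[6.2906]  x^+=[2.2079]  P^+=[0.3839]
step 2: x^-=[2.6937]  P^-=[0.8114]  S=[1.3014]  K=[0.6235]  nu=[-0.7537]  x^+=[2.2238]  P^+=[0.3055]
step 3: x^-=[2.7130]  P^-=[0.6947]  S=[1.1847]  K=[0.5864]  nu=[-2.0430]  x^+=[1.5150]  P^+=[0.2873]
step 4: x^-=[1.8483]  P^-=[0.6677]  S=[1.1577]  K=[0.5767]  nu=[-4.4083]  x^+=[-0.6941]  P^+=[0.2826]
step 5: x^-=[-0.8468]  P^-=[0.6606]  S=[1.1506]  K=[0.5741]  nu=[4.0368]  x^+=[1.4709]  P^+=[0.2813]

P_post[0,0] = 0.2813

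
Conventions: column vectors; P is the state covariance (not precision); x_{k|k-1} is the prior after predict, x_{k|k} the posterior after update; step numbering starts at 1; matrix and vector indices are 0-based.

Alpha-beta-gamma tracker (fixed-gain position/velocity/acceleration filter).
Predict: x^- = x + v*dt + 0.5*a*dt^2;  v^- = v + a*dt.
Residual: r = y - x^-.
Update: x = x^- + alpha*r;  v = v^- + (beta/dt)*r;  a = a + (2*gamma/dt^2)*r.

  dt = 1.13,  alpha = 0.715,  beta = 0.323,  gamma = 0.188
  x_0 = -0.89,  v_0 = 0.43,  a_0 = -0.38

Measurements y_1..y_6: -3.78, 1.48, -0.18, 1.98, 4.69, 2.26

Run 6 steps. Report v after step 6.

v_post = 2.7287

step 1: x_pred=-0.6467  r=-3.1333  x^+=-2.8870  v^+=-0.8950  a^+=-1.3026
step 2: x_pred=-4.7301  r=6.2101  x^+=-0.2899  v^+=-0.5919  a^+=0.5260
step 3: x_pred=-0.6229  r=0.4429  x^+=-0.3062  v^+=0.1291  a^+=0.6564
step 4: x_pred=0.2587  r=1.7213  x^+=1.4894  v^+=1.3628  a^+=1.1633
step 5: x_pred=3.7721  r=0.9179  x^+=4.4284  v^+=2.9397  a^+=1.4336
step 6: x_pred=8.6655  r=-6.4055  x^+=4.0856  v^+=2.7287  a^+=-0.4526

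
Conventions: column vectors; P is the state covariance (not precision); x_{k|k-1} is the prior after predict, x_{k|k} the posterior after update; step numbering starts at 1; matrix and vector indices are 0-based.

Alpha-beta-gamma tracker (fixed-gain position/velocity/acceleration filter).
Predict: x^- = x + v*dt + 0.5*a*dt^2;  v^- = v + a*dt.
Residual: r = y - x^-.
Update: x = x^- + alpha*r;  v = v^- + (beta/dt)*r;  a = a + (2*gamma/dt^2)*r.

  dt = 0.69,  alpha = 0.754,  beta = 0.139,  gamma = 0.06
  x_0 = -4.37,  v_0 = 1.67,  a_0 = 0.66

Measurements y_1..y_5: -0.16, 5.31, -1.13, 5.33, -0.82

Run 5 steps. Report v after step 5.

v_post = 3.0488

step 1: x_pred=-3.0606  r=2.9006  x^+=-0.8735  v^+=2.7097  a^+=1.3911
step 2: x_pred=1.3273  r=3.9827  x^+=4.3303  v^+=4.4719  a^+=2.3949
step 3: x_pred=7.9860  r=-9.1160  x^+=1.1125  v^+=4.2880  a^+=0.0973
step 4: x_pred=4.0944  r=1.2356  x^+=5.0260  v^+=4.6040  a^+=0.4087
step 5: x_pred=8.3001  r=-9.1201  x^+=1.4235  v^+=3.0488  a^+=-1.8900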